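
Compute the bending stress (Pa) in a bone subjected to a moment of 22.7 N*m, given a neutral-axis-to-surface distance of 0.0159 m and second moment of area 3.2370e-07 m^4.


sigma = M * c / I
sigma = 22.7 * 0.0159 / 3.2370e-07
M * c = 0.3609
sigma = 1.1150e+06


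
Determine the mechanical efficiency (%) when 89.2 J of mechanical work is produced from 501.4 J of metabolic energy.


eta = (W_mech / E_meta) * 100
eta = (89.2 / 501.4) * 100
ratio = 0.1779
eta = 17.7902


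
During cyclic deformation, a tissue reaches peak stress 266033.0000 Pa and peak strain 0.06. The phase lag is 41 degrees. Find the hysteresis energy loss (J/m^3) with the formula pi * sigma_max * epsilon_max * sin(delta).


E_loss = pi * sigma_max * epsilon_max * sin(delta)
delta = 41 deg = 0.7156 rad
sin(delta) = 0.6561
E_loss = pi * 266033.0000 * 0.06 * 0.6561
E_loss = 32898.7617


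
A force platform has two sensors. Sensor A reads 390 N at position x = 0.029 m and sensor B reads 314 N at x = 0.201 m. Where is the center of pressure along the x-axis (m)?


COP_x = (F1*x1 + F2*x2) / (F1 + F2)
COP_x = (390*0.029 + 314*0.201) / (390 + 314)
Numerator = 74.4240
Denominator = 704
COP_x = 0.1057


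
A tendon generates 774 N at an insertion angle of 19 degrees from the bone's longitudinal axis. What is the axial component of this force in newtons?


F_eff = F_tendon * cos(theta)
theta = 19 deg = 0.3316 rad
cos(theta) = 0.9455
F_eff = 774 * 0.9455
F_eff = 731.8314


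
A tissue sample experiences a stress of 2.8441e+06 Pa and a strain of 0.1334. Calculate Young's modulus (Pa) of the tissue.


E = stress / strain
E = 2.8441e+06 / 0.1334
E = 2.1320e+07


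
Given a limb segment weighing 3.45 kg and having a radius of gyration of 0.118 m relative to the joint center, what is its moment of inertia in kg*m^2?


I = m * k^2
I = 3.45 * 0.118^2
k^2 = 0.0139
I = 0.0480


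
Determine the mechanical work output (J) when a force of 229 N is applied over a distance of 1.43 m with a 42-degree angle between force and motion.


W = F * d * cos(theta)
theta = 42 deg = 0.7330 rad
cos(theta) = 0.7431
W = 229 * 1.43 * 0.7431
W = 243.3576


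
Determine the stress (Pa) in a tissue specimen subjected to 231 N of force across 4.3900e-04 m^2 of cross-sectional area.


stress = F / A
stress = 231 / 4.3900e-04
stress = 526195.8998


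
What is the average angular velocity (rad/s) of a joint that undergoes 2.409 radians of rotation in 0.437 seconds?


omega = delta_theta / delta_t
omega = 2.409 / 0.437
omega = 5.5126


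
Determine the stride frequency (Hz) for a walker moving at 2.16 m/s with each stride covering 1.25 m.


f = v / stride_length
f = 2.16 / 1.25
f = 1.7280


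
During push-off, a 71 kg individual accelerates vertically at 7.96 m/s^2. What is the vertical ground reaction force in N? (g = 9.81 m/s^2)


GRF = m * (g + a)
GRF = 71 * (9.81 + 7.96)
GRF = 71 * 17.7700
GRF = 1261.6700


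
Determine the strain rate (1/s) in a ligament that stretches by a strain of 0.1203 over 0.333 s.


strain_rate = delta_strain / delta_t
strain_rate = 0.1203 / 0.333
strain_rate = 0.3613


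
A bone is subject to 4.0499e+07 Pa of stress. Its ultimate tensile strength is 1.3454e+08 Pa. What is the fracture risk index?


FRI = applied / ultimate
FRI = 4.0499e+07 / 1.3454e+08
FRI = 0.3010


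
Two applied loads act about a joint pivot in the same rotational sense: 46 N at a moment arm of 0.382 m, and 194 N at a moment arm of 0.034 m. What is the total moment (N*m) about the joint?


M = F1 * d1 + F2 * d2
M = 46 * 0.382 + 194 * 0.034
M = 17.5720 + 6.5960
M = 24.1680


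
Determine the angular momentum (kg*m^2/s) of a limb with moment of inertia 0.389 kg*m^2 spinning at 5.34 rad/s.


L = I * omega
L = 0.389 * 5.34
L = 2.0773


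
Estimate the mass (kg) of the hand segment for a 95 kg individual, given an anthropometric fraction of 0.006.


m_segment = body_mass * fraction
m_segment = 95 * 0.006
m_segment = 0.5700


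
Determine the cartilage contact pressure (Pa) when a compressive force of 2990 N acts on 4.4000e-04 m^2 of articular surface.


P = F / A
P = 2990 / 4.4000e-04
P = 6.7955e+06


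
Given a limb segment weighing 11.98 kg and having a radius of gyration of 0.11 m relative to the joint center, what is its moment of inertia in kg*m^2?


I = m * k^2
I = 11.98 * 0.11^2
k^2 = 0.0121
I = 0.1450


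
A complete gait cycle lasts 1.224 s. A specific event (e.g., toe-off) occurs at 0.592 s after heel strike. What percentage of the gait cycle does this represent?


pct = (event_time / cycle_time) * 100
pct = (0.592 / 1.224) * 100
ratio = 0.4837
pct = 48.3660


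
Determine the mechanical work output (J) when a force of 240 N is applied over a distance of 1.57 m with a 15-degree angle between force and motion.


W = F * d * cos(theta)
theta = 15 deg = 0.2618 rad
cos(theta) = 0.9659
W = 240 * 1.57 * 0.9659
W = 363.9609


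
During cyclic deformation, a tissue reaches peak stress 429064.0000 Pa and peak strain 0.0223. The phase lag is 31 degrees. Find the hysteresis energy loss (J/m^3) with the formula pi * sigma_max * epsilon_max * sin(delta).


E_loss = pi * sigma_max * epsilon_max * sin(delta)
delta = 31 deg = 0.5411 rad
sin(delta) = 0.5150
E_loss = pi * 429064.0000 * 0.0223 * 0.5150
E_loss = 15481.6109


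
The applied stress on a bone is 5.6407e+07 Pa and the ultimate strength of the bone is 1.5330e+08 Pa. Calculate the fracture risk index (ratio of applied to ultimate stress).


FRI = applied / ultimate
FRI = 5.6407e+07 / 1.5330e+08
FRI = 0.3680


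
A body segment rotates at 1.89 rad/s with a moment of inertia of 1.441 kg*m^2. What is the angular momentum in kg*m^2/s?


L = I * omega
L = 1.441 * 1.89
L = 2.7235


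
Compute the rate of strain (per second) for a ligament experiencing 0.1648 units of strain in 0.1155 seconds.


strain_rate = delta_strain / delta_t
strain_rate = 0.1648 / 0.1155
strain_rate = 1.4268


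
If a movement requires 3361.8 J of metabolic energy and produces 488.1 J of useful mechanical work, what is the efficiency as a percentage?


eta = (W_mech / E_meta) * 100
eta = (488.1 / 3361.8) * 100
ratio = 0.1452
eta = 14.5190


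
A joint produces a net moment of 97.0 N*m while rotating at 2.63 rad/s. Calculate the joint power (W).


P = M * omega
P = 97.0 * 2.63
P = 255.1100


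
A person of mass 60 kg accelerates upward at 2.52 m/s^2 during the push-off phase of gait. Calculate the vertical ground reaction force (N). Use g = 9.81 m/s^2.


GRF = m * (g + a)
GRF = 60 * (9.81 + 2.52)
GRF = 60 * 12.3300
GRF = 739.8000


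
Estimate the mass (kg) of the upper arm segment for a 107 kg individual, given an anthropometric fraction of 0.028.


m_segment = body_mass * fraction
m_segment = 107 * 0.028
m_segment = 2.9960


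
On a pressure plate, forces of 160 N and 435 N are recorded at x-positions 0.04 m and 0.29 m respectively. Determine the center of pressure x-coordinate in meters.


COP_x = (F1*x1 + F2*x2) / (F1 + F2)
COP_x = (160*0.04 + 435*0.29) / (160 + 435)
Numerator = 132.5500
Denominator = 595
COP_x = 0.2228


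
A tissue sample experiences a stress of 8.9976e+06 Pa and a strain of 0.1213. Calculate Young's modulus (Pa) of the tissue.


E = stress / strain
E = 8.9976e+06 / 0.1213
E = 7.4176e+07


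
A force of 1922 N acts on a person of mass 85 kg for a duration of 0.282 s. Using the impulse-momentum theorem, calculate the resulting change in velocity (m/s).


J = F * dt = 1922 * 0.282 = 542.0040 N*s
delta_v = J / m
delta_v = 542.0040 / 85
delta_v = 6.3765


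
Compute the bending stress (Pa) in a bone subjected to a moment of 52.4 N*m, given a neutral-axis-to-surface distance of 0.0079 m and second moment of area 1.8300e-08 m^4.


sigma = M * c / I
sigma = 52.4 * 0.0079 / 1.8300e-08
M * c = 0.4140
sigma = 2.2621e+07


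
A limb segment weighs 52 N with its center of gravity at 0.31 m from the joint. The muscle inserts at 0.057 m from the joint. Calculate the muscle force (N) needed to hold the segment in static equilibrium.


F_muscle = W * d_load / d_muscle
F_muscle = 52 * 0.31 / 0.057
Numerator = 16.1200
F_muscle = 282.8070


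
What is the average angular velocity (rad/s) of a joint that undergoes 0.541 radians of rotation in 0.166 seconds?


omega = delta_theta / delta_t
omega = 0.541 / 0.166
omega = 3.2590


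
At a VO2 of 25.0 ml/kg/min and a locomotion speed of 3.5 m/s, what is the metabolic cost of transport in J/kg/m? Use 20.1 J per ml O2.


Power per kg = VO2 * 20.1 / 60
Power per kg = 25.0 * 20.1 / 60 = 8.3750 W/kg
Cost = power_per_kg / speed
Cost = 8.3750 / 3.5
Cost = 2.3929


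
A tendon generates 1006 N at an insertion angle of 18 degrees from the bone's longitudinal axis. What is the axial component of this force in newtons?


F_eff = F_tendon * cos(theta)
theta = 18 deg = 0.3142 rad
cos(theta) = 0.9511
F_eff = 1006 * 0.9511
F_eff = 956.7629


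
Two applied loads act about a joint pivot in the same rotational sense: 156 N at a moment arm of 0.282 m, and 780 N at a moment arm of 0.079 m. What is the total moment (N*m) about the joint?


M = F1 * d1 + F2 * d2
M = 156 * 0.282 + 780 * 0.079
M = 43.9920 + 61.6200
M = 105.6120


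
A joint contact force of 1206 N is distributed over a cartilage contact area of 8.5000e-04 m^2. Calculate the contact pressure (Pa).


P = F / A
P = 1206 / 8.5000e-04
P = 1.4188e+06


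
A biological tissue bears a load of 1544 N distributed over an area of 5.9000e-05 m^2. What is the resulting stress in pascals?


stress = F / A
stress = 1544 / 5.9000e-05
stress = 2.6169e+07


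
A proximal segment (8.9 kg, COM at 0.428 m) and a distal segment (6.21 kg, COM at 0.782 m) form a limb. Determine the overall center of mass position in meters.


COM = (m1*x1 + m2*x2) / (m1 + m2)
COM = (8.9*0.428 + 6.21*0.782) / (8.9 + 6.21)
Numerator = 8.6654
Denominator = 15.1100
COM = 0.5735


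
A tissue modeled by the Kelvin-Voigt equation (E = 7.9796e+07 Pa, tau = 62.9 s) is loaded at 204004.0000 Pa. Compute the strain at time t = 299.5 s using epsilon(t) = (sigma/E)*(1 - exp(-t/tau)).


epsilon(t) = (sigma/E) * (1 - exp(-t/tau))
sigma/E = 204004.0000 / 7.9796e+07 = 0.0026
exp(-t/tau) = exp(-299.5 / 62.9) = 0.0086
epsilon = 0.0026 * (1 - 0.0086)
epsilon = 0.0025


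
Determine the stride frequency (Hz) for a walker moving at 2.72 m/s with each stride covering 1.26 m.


f = v / stride_length
f = 2.72 / 1.26
f = 2.1587


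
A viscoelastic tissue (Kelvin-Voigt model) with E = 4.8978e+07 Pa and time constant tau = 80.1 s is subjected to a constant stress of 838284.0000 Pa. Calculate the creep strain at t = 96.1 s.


epsilon(t) = (sigma/E) * (1 - exp(-t/tau))
sigma/E = 838284.0000 / 4.8978e+07 = 0.0171
exp(-t/tau) = exp(-96.1 / 80.1) = 0.3013
epsilon = 0.0171 * (1 - 0.3013)
epsilon = 0.0120


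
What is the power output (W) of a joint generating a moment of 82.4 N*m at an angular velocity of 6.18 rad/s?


P = M * omega
P = 82.4 * 6.18
P = 509.2320


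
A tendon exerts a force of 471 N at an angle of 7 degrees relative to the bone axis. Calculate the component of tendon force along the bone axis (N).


F_eff = F_tendon * cos(theta)
theta = 7 deg = 0.1222 rad
cos(theta) = 0.9925
F_eff = 471 * 0.9925
F_eff = 467.4892


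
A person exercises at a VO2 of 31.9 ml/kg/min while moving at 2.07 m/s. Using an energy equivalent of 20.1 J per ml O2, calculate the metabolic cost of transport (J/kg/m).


Power per kg = VO2 * 20.1 / 60
Power per kg = 31.9 * 20.1 / 60 = 10.6865 W/kg
Cost = power_per_kg / speed
Cost = 10.6865 / 2.07
Cost = 5.1626


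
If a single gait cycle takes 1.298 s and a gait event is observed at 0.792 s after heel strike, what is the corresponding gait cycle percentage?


pct = (event_time / cycle_time) * 100
pct = (0.792 / 1.298) * 100
ratio = 0.6102
pct = 61.0169


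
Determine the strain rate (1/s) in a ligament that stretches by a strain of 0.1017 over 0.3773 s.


strain_rate = delta_strain / delta_t
strain_rate = 0.1017 / 0.3773
strain_rate = 0.2695


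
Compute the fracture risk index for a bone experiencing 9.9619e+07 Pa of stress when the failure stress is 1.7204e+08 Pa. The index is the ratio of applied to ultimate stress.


FRI = applied / ultimate
FRI = 9.9619e+07 / 1.7204e+08
FRI = 0.5790


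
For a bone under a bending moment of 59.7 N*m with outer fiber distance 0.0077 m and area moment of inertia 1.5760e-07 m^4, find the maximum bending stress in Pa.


sigma = M * c / I
sigma = 59.7 * 0.0077 / 1.5760e-07
M * c = 0.4597
sigma = 2.9168e+06


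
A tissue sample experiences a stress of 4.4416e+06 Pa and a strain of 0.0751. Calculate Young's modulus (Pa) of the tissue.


E = stress / strain
E = 4.4416e+06 / 0.0751
E = 5.9142e+07


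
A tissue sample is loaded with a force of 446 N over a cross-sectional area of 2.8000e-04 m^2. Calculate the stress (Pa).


stress = F / A
stress = 446 / 2.8000e-04
stress = 1.5929e+06


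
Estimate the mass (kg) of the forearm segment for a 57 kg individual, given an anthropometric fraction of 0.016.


m_segment = body_mass * fraction
m_segment = 57 * 0.016
m_segment = 0.9120


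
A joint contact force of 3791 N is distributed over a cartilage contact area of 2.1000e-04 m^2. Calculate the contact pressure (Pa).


P = F / A
P = 3791 / 2.1000e-04
P = 1.8052e+07


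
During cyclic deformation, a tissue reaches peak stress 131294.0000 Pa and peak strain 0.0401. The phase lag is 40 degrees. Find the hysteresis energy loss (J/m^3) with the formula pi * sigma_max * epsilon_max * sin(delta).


E_loss = pi * sigma_max * epsilon_max * sin(delta)
delta = 40 deg = 0.6981 rad
sin(delta) = 0.6428
E_loss = pi * 131294.0000 * 0.0401 * 0.6428
E_loss = 10631.7957


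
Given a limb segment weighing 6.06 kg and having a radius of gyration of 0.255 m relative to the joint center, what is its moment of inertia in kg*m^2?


I = m * k^2
I = 6.06 * 0.255^2
k^2 = 0.0650
I = 0.3941


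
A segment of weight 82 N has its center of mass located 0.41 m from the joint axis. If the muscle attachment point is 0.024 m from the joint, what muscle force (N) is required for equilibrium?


F_muscle = W * d_load / d_muscle
F_muscle = 82 * 0.41 / 0.024
Numerator = 33.6200
F_muscle = 1400.8333


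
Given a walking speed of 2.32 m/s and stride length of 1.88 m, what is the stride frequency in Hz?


f = v / stride_length
f = 2.32 / 1.88
f = 1.2340


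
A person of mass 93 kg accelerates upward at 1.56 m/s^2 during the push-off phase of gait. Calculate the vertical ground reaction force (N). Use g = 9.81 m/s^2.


GRF = m * (g + a)
GRF = 93 * (9.81 + 1.56)
GRF = 93 * 11.3700
GRF = 1057.4100


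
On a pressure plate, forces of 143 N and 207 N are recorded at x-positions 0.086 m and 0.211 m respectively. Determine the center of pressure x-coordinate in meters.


COP_x = (F1*x1 + F2*x2) / (F1 + F2)
COP_x = (143*0.086 + 207*0.211) / (143 + 207)
Numerator = 55.9750
Denominator = 350
COP_x = 0.1599


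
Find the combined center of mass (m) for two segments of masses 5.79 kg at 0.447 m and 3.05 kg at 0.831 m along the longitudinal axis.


COM = (m1*x1 + m2*x2) / (m1 + m2)
COM = (5.79*0.447 + 3.05*0.831) / (5.79 + 3.05)
Numerator = 5.1227
Denominator = 8.8400
COM = 0.5795


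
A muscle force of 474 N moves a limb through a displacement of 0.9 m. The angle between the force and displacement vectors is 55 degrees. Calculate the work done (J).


W = F * d * cos(theta)
theta = 55 deg = 0.9599 rad
cos(theta) = 0.5736
W = 474 * 0.9 * 0.5736
W = 244.6877


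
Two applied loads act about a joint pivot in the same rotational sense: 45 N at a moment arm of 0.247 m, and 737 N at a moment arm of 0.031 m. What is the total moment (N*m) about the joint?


M = F1 * d1 + F2 * d2
M = 45 * 0.247 + 737 * 0.031
M = 11.1150 + 22.8470
M = 33.9620


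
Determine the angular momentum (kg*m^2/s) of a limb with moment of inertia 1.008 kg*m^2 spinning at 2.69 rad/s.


L = I * omega
L = 1.008 * 2.69
L = 2.7115


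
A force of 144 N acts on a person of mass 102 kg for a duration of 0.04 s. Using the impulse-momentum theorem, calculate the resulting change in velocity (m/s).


J = F * dt = 144 * 0.04 = 5.7600 N*s
delta_v = J / m
delta_v = 5.7600 / 102
delta_v = 0.0565


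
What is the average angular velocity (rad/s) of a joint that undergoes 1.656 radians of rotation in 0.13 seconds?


omega = delta_theta / delta_t
omega = 1.656 / 0.13
omega = 12.7385


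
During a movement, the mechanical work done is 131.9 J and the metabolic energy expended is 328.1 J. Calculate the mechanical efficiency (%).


eta = (W_mech / E_meta) * 100
eta = (131.9 / 328.1) * 100
ratio = 0.4020
eta = 40.2012


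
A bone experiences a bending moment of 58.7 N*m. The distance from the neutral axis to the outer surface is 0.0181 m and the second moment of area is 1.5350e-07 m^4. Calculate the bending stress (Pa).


sigma = M * c / I
sigma = 58.7 * 0.0181 / 1.5350e-07
M * c = 1.0625
sigma = 6.9216e+06


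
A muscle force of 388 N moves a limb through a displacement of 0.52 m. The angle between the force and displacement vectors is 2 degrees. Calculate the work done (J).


W = F * d * cos(theta)
theta = 2 deg = 0.0349 rad
cos(theta) = 0.9994
W = 388 * 0.52 * 0.9994
W = 201.6371


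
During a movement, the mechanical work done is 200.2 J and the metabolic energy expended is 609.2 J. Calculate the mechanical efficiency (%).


eta = (W_mech / E_meta) * 100
eta = (200.2 / 609.2) * 100
ratio = 0.3286
eta = 32.8628


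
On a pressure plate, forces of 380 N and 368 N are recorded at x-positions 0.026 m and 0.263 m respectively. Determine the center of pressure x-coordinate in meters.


COP_x = (F1*x1 + F2*x2) / (F1 + F2)
COP_x = (380*0.026 + 368*0.263) / (380 + 368)
Numerator = 106.6640
Denominator = 748
COP_x = 0.1426


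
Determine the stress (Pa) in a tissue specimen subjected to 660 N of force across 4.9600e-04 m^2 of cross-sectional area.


stress = F / A
stress = 660 / 4.9600e-04
stress = 1.3306e+06


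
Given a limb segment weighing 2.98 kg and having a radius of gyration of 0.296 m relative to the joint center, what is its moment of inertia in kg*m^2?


I = m * k^2
I = 2.98 * 0.296^2
k^2 = 0.0876
I = 0.2611


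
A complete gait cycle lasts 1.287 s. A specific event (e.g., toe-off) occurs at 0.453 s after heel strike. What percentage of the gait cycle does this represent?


pct = (event_time / cycle_time) * 100
pct = (0.453 / 1.287) * 100
ratio = 0.3520
pct = 35.1981


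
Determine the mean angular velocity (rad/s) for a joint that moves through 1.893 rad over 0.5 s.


omega = delta_theta / delta_t
omega = 1.893 / 0.5
omega = 3.7860


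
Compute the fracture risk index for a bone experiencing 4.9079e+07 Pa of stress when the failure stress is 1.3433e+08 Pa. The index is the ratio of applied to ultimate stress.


FRI = applied / ultimate
FRI = 4.9079e+07 / 1.3433e+08
FRI = 0.3654


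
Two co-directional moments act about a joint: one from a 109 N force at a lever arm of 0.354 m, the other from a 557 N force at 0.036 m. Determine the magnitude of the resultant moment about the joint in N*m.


M = F1 * d1 + F2 * d2
M = 109 * 0.354 + 557 * 0.036
M = 38.5860 + 20.0520
M = 58.6380


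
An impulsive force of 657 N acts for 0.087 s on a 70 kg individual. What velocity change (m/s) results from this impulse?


J = F * dt = 657 * 0.087 = 57.1590 N*s
delta_v = J / m
delta_v = 57.1590 / 70
delta_v = 0.8166


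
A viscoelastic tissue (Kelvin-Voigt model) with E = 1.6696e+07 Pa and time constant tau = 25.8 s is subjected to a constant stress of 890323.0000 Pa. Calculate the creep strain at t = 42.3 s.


epsilon(t) = (sigma/E) * (1 - exp(-t/tau))
sigma/E = 890323.0000 / 1.6696e+07 = 0.0533
exp(-t/tau) = exp(-42.3 / 25.8) = 0.1941
epsilon = 0.0533 * (1 - 0.1941)
epsilon = 0.0430


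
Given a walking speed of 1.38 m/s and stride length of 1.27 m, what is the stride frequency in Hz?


f = v / stride_length
f = 1.38 / 1.27
f = 1.0866


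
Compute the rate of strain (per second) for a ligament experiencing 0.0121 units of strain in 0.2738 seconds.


strain_rate = delta_strain / delta_t
strain_rate = 0.0121 / 0.2738
strain_rate = 0.0442


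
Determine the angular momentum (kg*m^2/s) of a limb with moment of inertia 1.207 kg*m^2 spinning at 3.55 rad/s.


L = I * omega
L = 1.207 * 3.55
L = 4.2848


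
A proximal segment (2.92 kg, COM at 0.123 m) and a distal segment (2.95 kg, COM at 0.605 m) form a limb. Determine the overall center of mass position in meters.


COM = (m1*x1 + m2*x2) / (m1 + m2)
COM = (2.92*0.123 + 2.95*0.605) / (2.92 + 2.95)
Numerator = 2.1439
Denominator = 5.8700
COM = 0.3652


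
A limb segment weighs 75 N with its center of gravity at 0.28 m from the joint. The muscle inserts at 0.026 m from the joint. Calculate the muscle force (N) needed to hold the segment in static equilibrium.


F_muscle = W * d_load / d_muscle
F_muscle = 75 * 0.28 / 0.026
Numerator = 21.0000
F_muscle = 807.6923


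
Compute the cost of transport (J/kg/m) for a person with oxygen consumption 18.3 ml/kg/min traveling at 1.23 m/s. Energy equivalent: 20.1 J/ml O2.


Power per kg = VO2 * 20.1 / 60
Power per kg = 18.3 * 20.1 / 60 = 6.1305 W/kg
Cost = power_per_kg / speed
Cost = 6.1305 / 1.23
Cost = 4.9841


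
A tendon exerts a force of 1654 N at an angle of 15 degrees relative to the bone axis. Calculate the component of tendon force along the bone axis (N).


F_eff = F_tendon * cos(theta)
theta = 15 deg = 0.2618 rad
cos(theta) = 0.9659
F_eff = 1654 * 0.9659
F_eff = 1597.6413


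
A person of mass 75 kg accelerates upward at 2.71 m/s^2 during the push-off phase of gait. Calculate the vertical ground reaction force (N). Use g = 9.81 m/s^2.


GRF = m * (g + a)
GRF = 75 * (9.81 + 2.71)
GRF = 75 * 12.5200
GRF = 939.0000


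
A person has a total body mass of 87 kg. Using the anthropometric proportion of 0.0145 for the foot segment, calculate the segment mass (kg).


m_segment = body_mass * fraction
m_segment = 87 * 0.0145
m_segment = 1.2615


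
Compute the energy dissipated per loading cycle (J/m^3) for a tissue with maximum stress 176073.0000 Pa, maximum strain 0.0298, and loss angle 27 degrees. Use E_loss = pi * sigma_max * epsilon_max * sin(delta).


E_loss = pi * sigma_max * epsilon_max * sin(delta)
delta = 27 deg = 0.4712 rad
sin(delta) = 0.4540
E_loss = pi * 176073.0000 * 0.0298 * 0.4540
E_loss = 7483.5156


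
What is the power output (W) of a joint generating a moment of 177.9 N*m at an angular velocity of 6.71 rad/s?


P = M * omega
P = 177.9 * 6.71
P = 1193.7090


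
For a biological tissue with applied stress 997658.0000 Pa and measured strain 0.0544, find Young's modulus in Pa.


E = stress / strain
E = 997658.0000 / 0.0544
E = 1.8339e+07


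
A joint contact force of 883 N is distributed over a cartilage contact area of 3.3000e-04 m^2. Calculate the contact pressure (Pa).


P = F / A
P = 883 / 3.3000e-04
P = 2.6758e+06


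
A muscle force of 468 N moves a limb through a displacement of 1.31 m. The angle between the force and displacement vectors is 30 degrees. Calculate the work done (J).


W = F * d * cos(theta)
theta = 30 deg = 0.5236 rad
cos(theta) = 0.8660
W = 468 * 1.31 * 0.8660
W = 530.9429


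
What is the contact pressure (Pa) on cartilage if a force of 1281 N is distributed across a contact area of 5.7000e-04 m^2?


P = F / A
P = 1281 / 5.7000e-04
P = 2.2474e+06


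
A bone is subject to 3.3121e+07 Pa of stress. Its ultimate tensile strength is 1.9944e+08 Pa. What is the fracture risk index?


FRI = applied / ultimate
FRI = 3.3121e+07 / 1.9944e+08
FRI = 0.1661


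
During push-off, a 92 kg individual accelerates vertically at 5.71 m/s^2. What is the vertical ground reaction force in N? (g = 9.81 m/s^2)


GRF = m * (g + a)
GRF = 92 * (9.81 + 5.71)
GRF = 92 * 15.5200
GRF = 1427.8400


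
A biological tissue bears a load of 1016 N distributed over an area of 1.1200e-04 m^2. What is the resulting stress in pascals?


stress = F / A
stress = 1016 / 1.1200e-04
stress = 9.0714e+06


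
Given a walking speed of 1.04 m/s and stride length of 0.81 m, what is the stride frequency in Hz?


f = v / stride_length
f = 1.04 / 0.81
f = 1.2840


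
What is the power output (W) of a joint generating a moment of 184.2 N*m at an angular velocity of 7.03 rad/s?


P = M * omega
P = 184.2 * 7.03
P = 1294.9260


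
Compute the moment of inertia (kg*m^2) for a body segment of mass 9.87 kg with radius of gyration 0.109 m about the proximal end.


I = m * k^2
I = 9.87 * 0.109^2
k^2 = 0.0119
I = 0.1173


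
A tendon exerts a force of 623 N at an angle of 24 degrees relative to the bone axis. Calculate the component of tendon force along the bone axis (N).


F_eff = F_tendon * cos(theta)
theta = 24 deg = 0.4189 rad
cos(theta) = 0.9135
F_eff = 623 * 0.9135
F_eff = 569.1388


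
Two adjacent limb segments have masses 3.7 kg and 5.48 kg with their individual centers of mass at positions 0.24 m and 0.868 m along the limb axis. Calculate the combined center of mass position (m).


COM = (m1*x1 + m2*x2) / (m1 + m2)
COM = (3.7*0.24 + 5.48*0.868) / (3.7 + 5.48)
Numerator = 5.6446
Denominator = 9.1800
COM = 0.6149


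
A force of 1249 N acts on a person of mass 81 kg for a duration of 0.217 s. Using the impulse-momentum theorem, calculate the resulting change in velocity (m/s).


J = F * dt = 1249 * 0.217 = 271.0330 N*s
delta_v = J / m
delta_v = 271.0330 / 81
delta_v = 3.3461


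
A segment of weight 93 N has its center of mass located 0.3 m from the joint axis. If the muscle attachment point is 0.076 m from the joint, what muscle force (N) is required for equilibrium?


F_muscle = W * d_load / d_muscle
F_muscle = 93 * 0.3 / 0.076
Numerator = 27.9000
F_muscle = 367.1053


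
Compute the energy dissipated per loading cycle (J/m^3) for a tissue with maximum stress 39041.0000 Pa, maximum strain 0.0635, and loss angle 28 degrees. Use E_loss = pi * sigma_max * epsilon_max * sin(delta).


E_loss = pi * sigma_max * epsilon_max * sin(delta)
delta = 28 deg = 0.4887 rad
sin(delta) = 0.4695
E_loss = pi * 39041.0000 * 0.0635 * 0.4695
E_loss = 3656.4010


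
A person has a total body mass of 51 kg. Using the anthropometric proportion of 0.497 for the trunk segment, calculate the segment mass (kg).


m_segment = body_mass * fraction
m_segment = 51 * 0.497
m_segment = 25.3470


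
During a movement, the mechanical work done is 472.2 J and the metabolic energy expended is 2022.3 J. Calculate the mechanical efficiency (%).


eta = (W_mech / E_meta) * 100
eta = (472.2 / 2022.3) * 100
ratio = 0.2335
eta = 23.3497


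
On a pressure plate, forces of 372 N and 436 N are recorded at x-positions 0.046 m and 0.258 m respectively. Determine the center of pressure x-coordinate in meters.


COP_x = (F1*x1 + F2*x2) / (F1 + F2)
COP_x = (372*0.046 + 436*0.258) / (372 + 436)
Numerator = 129.6000
Denominator = 808
COP_x = 0.1604


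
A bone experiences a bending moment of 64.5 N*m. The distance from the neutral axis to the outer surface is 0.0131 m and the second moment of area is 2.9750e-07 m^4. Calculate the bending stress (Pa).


sigma = M * c / I
sigma = 64.5 * 0.0131 / 2.9750e-07
M * c = 0.8450
sigma = 2.8402e+06


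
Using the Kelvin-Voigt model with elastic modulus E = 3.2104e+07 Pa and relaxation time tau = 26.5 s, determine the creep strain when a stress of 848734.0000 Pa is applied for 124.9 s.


epsilon(t) = (sigma/E) * (1 - exp(-t/tau))
sigma/E = 848734.0000 / 3.2104e+07 = 0.0264
exp(-t/tau) = exp(-124.9 / 26.5) = 0.0090
epsilon = 0.0264 * (1 - 0.0090)
epsilon = 0.0262


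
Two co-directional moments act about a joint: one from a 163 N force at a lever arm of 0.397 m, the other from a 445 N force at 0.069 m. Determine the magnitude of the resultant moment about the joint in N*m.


M = F1 * d1 + F2 * d2
M = 163 * 0.397 + 445 * 0.069
M = 64.7110 + 30.7050
M = 95.4160


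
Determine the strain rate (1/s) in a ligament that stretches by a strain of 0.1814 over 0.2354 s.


strain_rate = delta_strain / delta_t
strain_rate = 0.1814 / 0.2354
strain_rate = 0.7706


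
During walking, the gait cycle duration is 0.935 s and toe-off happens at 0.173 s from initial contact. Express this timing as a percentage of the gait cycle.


pct = (event_time / cycle_time) * 100
pct = (0.173 / 0.935) * 100
ratio = 0.1850
pct = 18.5027


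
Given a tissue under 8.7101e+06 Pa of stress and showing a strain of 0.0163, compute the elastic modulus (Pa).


E = stress / strain
E = 8.7101e+06 / 0.0163
E = 5.3436e+08


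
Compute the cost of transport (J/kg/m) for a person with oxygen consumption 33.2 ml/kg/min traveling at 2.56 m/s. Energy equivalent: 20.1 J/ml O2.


Power per kg = VO2 * 20.1 / 60
Power per kg = 33.2 * 20.1 / 60 = 11.1220 W/kg
Cost = power_per_kg / speed
Cost = 11.1220 / 2.56
Cost = 4.3445


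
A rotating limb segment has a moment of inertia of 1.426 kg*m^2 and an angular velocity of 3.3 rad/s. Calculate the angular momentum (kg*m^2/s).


L = I * omega
L = 1.426 * 3.3
L = 4.7058


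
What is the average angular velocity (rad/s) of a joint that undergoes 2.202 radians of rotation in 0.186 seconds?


omega = delta_theta / delta_t
omega = 2.202 / 0.186
omega = 11.8387


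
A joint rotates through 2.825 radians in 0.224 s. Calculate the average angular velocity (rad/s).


omega = delta_theta / delta_t
omega = 2.825 / 0.224
omega = 12.6116


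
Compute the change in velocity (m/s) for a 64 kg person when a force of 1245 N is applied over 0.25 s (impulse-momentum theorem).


J = F * dt = 1245 * 0.25 = 311.2500 N*s
delta_v = J / m
delta_v = 311.2500 / 64
delta_v = 4.8633


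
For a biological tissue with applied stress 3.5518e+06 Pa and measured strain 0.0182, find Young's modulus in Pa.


E = stress / strain
E = 3.5518e+06 / 0.0182
E = 1.9515e+08


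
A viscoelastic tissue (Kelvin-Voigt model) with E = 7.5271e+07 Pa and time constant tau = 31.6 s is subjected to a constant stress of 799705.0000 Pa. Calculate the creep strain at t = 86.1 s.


epsilon(t) = (sigma/E) * (1 - exp(-t/tau))
sigma/E = 799705.0000 / 7.5271e+07 = 0.0106
exp(-t/tau) = exp(-86.1 / 31.6) = 0.0656
epsilon = 0.0106 * (1 - 0.0656)
epsilon = 0.0099


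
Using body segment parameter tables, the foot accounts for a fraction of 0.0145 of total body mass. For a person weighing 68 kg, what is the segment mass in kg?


m_segment = body_mass * fraction
m_segment = 68 * 0.0145
m_segment = 0.9860


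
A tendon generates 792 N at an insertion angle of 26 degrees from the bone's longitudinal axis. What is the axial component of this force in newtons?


F_eff = F_tendon * cos(theta)
theta = 26 deg = 0.4538 rad
cos(theta) = 0.8988
F_eff = 792 * 0.8988
F_eff = 711.8449


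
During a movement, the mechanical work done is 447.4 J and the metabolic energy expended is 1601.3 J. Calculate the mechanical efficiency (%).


eta = (W_mech / E_meta) * 100
eta = (447.4 / 1601.3) * 100
ratio = 0.2794
eta = 27.9398


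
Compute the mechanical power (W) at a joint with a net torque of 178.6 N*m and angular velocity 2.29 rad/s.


P = M * omega
P = 178.6 * 2.29
P = 408.9940


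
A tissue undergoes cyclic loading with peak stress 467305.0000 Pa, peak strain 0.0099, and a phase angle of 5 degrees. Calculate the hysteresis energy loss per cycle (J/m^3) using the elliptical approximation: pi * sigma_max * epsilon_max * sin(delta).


E_loss = pi * sigma_max * epsilon_max * sin(delta)
delta = 5 deg = 0.0873 rad
sin(delta) = 0.0872
E_loss = pi * 467305.0000 * 0.0099 * 0.0872
E_loss = 1266.7226


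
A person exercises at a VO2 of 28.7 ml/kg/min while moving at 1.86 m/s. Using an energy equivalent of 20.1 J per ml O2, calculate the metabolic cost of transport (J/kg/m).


Power per kg = VO2 * 20.1 / 60
Power per kg = 28.7 * 20.1 / 60 = 9.6145 W/kg
Cost = power_per_kg / speed
Cost = 9.6145 / 1.86
Cost = 5.1691


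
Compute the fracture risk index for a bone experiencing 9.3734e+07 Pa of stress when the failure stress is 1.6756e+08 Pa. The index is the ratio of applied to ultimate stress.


FRI = applied / ultimate
FRI = 9.3734e+07 / 1.6756e+08
FRI = 0.5594


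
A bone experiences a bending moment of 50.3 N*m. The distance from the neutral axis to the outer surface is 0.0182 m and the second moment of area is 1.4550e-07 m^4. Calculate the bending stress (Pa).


sigma = M * c / I
sigma = 50.3 * 0.0182 / 1.4550e-07
M * c = 0.9155
sigma = 6.2918e+06


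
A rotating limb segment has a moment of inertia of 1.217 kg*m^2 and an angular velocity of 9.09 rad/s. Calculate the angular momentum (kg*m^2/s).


L = I * omega
L = 1.217 * 9.09
L = 11.0625


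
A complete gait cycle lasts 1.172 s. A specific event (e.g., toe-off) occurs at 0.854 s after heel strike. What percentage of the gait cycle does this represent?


pct = (event_time / cycle_time) * 100
pct = (0.854 / 1.172) * 100
ratio = 0.7287
pct = 72.8669


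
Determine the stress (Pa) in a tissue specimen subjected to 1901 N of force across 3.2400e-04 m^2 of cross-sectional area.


stress = F / A
stress = 1901 / 3.2400e-04
stress = 5.8673e+06


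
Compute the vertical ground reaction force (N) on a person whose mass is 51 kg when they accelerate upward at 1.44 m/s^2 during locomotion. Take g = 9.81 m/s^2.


GRF = m * (g + a)
GRF = 51 * (9.81 + 1.44)
GRF = 51 * 11.2500
GRF = 573.7500


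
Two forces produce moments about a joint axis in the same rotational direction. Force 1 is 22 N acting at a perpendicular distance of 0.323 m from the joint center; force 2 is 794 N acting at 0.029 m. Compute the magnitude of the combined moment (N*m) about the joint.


M = F1 * d1 + F2 * d2
M = 22 * 0.323 + 794 * 0.029
M = 7.1060 + 23.0260
M = 30.1320


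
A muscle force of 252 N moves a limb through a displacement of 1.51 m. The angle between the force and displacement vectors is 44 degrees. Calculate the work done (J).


W = F * d * cos(theta)
theta = 44 deg = 0.7679 rad
cos(theta) = 0.7193
W = 252 * 1.51 * 0.7193
W = 273.7232


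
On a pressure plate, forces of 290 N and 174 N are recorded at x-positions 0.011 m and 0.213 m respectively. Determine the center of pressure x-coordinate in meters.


COP_x = (F1*x1 + F2*x2) / (F1 + F2)
COP_x = (290*0.011 + 174*0.213) / (290 + 174)
Numerator = 40.2520
Denominator = 464
COP_x = 0.0867


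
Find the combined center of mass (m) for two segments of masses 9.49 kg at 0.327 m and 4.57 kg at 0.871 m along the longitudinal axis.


COM = (m1*x1 + m2*x2) / (m1 + m2)
COM = (9.49*0.327 + 4.57*0.871) / (9.49 + 4.57)
Numerator = 7.0837
Denominator = 14.0600
COM = 0.5038


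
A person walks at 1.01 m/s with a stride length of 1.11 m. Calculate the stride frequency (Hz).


f = v / stride_length
f = 1.01 / 1.11
f = 0.9099


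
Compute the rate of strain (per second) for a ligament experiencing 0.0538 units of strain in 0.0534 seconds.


strain_rate = delta_strain / delta_t
strain_rate = 0.0538 / 0.0534
strain_rate = 1.0075


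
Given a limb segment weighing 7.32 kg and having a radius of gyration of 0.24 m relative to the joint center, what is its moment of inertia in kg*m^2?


I = m * k^2
I = 7.32 * 0.24^2
k^2 = 0.0576
I = 0.4216


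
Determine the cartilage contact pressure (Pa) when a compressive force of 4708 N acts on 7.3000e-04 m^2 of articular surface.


P = F / A
P = 4708 / 7.3000e-04
P = 6.4493e+06


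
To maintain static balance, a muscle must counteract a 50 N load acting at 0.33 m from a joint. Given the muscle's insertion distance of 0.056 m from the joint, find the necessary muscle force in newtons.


F_muscle = W * d_load / d_muscle
F_muscle = 50 * 0.33 / 0.056
Numerator = 16.5000
F_muscle = 294.6429


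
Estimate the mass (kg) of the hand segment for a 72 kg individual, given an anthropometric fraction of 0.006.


m_segment = body_mass * fraction
m_segment = 72 * 0.006
m_segment = 0.4320


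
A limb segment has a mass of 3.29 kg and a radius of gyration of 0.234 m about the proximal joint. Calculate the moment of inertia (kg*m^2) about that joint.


I = m * k^2
I = 3.29 * 0.234^2
k^2 = 0.0548
I = 0.1801


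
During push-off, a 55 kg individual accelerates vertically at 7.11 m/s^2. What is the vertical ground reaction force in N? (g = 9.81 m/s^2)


GRF = m * (g + a)
GRF = 55 * (9.81 + 7.11)
GRF = 55 * 16.9200
GRF = 930.6000


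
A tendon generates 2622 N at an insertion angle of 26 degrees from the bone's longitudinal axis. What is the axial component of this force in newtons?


F_eff = F_tendon * cos(theta)
theta = 26 deg = 0.4538 rad
cos(theta) = 0.8988
F_eff = 2622 * 0.8988
F_eff = 2356.6380


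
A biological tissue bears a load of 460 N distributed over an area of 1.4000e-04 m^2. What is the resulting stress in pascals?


stress = F / A
stress = 460 / 1.4000e-04
stress = 3.2857e+06


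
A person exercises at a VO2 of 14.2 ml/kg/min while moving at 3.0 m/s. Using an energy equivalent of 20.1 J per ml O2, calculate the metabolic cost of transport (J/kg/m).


Power per kg = VO2 * 20.1 / 60
Power per kg = 14.2 * 20.1 / 60 = 4.7570 W/kg
Cost = power_per_kg / speed
Cost = 4.7570 / 3.0
Cost = 1.5857


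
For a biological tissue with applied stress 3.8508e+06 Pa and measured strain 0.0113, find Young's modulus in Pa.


E = stress / strain
E = 3.8508e+06 / 0.0113
E = 3.4078e+08


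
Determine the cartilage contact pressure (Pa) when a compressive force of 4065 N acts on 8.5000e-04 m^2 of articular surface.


P = F / A
P = 4065 / 8.5000e-04
P = 4.7824e+06


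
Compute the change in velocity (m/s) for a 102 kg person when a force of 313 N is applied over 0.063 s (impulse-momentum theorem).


J = F * dt = 313 * 0.063 = 19.7190 N*s
delta_v = J / m
delta_v = 19.7190 / 102
delta_v = 0.1933


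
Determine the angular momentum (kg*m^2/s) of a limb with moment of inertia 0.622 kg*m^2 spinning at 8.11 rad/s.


L = I * omega
L = 0.622 * 8.11
L = 5.0444


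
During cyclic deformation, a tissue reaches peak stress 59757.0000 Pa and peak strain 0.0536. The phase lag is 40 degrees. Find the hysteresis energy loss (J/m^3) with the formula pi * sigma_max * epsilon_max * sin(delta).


E_loss = pi * sigma_max * epsilon_max * sin(delta)
delta = 40 deg = 0.6981 rad
sin(delta) = 0.6428
E_loss = pi * 59757.0000 * 0.0536 * 0.6428
E_loss = 6468.0139


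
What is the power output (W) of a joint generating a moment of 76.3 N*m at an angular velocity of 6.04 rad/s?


P = M * omega
P = 76.3 * 6.04
P = 460.8520


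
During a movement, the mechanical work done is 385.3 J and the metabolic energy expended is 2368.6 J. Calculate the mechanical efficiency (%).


eta = (W_mech / E_meta) * 100
eta = (385.3 / 2368.6) * 100
ratio = 0.1627
eta = 16.2670


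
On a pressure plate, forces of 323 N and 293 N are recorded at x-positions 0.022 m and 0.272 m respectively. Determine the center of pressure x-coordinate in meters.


COP_x = (F1*x1 + F2*x2) / (F1 + F2)
COP_x = (323*0.022 + 293*0.272) / (323 + 293)
Numerator = 86.8020
Denominator = 616
COP_x = 0.1409


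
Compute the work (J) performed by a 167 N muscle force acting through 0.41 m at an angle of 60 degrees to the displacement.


W = F * d * cos(theta)
theta = 60 deg = 1.0472 rad
cos(theta) = 0.5000
W = 167 * 0.41 * 0.5000
W = 34.2350


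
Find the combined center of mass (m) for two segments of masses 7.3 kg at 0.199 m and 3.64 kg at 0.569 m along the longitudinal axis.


COM = (m1*x1 + m2*x2) / (m1 + m2)
COM = (7.3*0.199 + 3.64*0.569) / (7.3 + 3.64)
Numerator = 3.5239
Denominator = 10.9400
COM = 0.3221
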